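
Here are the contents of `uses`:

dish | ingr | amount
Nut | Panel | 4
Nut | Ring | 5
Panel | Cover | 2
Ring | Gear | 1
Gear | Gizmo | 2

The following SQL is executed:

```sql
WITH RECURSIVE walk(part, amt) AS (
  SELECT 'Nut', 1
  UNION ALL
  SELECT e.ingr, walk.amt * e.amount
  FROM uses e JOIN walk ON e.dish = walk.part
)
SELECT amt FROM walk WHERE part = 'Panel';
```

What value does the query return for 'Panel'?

Base: (Nut, amt=1).
Iteration 1: components of {Nut} -> Panel = 1*4 = 4, Ring = 1*5 = 5.
Iteration 2: components of {Panel,Ring} -> Cover = 4*2 = 8, Gear = 5*1 = 5.
Iteration 3: components of {Cover,Gear} -> Gizmo = 5*2 = 10.
Iteration 4: no further components; recursion stops.

4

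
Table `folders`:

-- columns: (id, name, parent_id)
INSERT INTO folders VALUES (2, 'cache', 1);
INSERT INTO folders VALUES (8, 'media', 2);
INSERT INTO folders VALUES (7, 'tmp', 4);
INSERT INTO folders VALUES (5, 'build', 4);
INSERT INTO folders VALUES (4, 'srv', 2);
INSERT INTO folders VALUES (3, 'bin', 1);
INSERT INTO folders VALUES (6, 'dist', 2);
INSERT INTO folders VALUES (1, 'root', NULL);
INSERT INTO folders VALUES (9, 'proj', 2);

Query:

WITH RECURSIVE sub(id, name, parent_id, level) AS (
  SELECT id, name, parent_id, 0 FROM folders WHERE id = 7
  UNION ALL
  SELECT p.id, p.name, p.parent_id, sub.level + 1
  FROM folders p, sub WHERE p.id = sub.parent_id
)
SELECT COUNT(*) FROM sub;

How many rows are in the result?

4

Base: id=7 (tmp), parent_id=4, level 0.
Iteration 1: join on id=4 -> srv (id 4, parent_id=2, level 1).
Iteration 2: join on id=2 -> cache (id 2, parent_id=1, level 2).
Iteration 3: join on id=1 -> root (id 1, parent_id=NULL, level 3).
Iteration 4: parent_id is NULL; no match; recursion stops.
Total rows emitted: 4.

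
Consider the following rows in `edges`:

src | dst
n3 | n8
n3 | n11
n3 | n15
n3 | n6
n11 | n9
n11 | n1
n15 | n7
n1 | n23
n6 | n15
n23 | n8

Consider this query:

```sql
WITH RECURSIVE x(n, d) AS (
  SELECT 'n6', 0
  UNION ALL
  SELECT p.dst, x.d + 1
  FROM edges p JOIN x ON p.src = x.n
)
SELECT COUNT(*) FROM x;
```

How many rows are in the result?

Base: (n6, d=0).
Iteration 1: edges from {n6} -> (n15, d=1).
Iteration 2: edges from {n15} -> (n7, d=2).
Iteration 3: no outgoing edges from {n7}; recursion stops.
Total rows emitted: 3.

3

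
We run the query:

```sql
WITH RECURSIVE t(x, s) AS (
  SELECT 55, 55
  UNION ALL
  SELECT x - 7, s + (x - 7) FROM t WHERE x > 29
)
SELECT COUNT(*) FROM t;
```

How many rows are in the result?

5

Base: x=55, s=55.
Iteration 1: 55 > 29 holds -> x = 55 - 7 = 48, s = 55 + 48 = 103.
Iteration 2: 48 > 29 holds -> x = 48 - 7 = 41, s = 103 + 41 = 144.
Iteration 3: 41 > 29 holds -> x = 41 - 7 = 34, s = 144 + 34 = 178.
Iteration 4: 34 > 29 holds -> x = 34 - 7 = 27, s = 178 + 27 = 205.
Iteration 5: 27 > 29 fails; recursion stops.
Total rows emitted: 5.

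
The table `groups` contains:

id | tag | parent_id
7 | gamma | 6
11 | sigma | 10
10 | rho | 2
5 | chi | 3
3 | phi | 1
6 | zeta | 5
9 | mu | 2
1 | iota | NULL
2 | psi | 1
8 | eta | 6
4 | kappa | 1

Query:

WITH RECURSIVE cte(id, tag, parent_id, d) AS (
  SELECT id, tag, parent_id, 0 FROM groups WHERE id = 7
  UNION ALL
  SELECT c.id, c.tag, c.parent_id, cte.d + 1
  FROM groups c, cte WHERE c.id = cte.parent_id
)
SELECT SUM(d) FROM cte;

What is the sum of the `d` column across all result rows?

10

Base: id=7 (gamma), parent_id=6, d 0.
Iteration 1: join on id=6 -> zeta (id 6, parent_id=5, d 1).
Iteration 2: join on id=5 -> chi (id 5, parent_id=3, d 2).
Iteration 3: join on id=3 -> phi (id 3, parent_id=1, d 3).
Iteration 4: join on id=1 -> iota (id 1, parent_id=NULL, d 4).
Iteration 5: parent_id is NULL; no match; recursion stops.
SUM(d) = 0 + 1 + 2 + 3 + 4 = 10.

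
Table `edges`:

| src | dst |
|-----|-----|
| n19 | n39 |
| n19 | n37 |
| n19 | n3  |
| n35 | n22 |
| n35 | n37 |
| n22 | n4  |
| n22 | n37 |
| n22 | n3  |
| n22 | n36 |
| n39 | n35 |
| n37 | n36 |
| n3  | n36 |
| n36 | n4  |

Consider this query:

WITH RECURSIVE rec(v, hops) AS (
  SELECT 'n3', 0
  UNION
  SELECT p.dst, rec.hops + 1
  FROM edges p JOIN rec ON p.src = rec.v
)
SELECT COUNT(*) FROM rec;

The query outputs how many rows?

Base: (n3, hops=0).
Iteration 1: edges from {n3} -> (n36, hops=1).
Iteration 2: edges from {n36} -> (n4, hops=2).
Iteration 3: no outgoing edges from {n4}; recursion stops.
Total rows emitted: 3.

3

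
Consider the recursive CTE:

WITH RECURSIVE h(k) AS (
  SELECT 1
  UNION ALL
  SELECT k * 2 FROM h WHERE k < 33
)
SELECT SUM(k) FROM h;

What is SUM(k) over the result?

Base: k=1.
Iteration 1: 1 < 33 holds -> k = 1 * 2 = 2.
Iteration 2: 2 < 33 holds -> k = 2 * 2 = 4.
Iteration 3: 4 < 33 holds -> k = 4 * 2 = 8.
Iteration 4: 8 < 33 holds -> k = 8 * 2 = 16.
Iteration 5: 16 < 33 holds -> k = 16 * 2 = 32.
Iteration 6: 32 < 33 holds -> k = 32 * 2 = 64.
Iteration 7: 64 < 33 fails; recursion stops.
SUM(k) = 1 + 2 + 4 + 8 + 16 + 32 + 64 = 127.

127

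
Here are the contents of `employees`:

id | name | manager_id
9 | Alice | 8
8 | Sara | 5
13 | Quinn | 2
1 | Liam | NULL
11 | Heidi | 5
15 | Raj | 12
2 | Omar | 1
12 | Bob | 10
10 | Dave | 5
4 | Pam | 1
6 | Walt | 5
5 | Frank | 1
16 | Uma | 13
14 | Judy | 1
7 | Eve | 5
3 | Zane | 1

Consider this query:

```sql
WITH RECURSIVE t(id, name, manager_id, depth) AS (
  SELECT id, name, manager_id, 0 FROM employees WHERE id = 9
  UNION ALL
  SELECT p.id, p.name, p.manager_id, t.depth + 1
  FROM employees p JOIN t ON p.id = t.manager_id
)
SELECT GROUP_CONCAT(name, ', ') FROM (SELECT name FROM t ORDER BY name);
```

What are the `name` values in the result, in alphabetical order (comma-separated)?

Alice, Frank, Liam, Sara

Base: id=9 (Alice), manager_id=8, depth 0.
Iteration 1: join on id=8 -> Sara (id 8, manager_id=5, depth 1).
Iteration 2: join on id=5 -> Frank (id 5, manager_id=1, depth 2).
Iteration 3: join on id=1 -> Liam (id 1, manager_id=NULL, depth 3).
Iteration 4: manager_id is NULL; no match; recursion stops.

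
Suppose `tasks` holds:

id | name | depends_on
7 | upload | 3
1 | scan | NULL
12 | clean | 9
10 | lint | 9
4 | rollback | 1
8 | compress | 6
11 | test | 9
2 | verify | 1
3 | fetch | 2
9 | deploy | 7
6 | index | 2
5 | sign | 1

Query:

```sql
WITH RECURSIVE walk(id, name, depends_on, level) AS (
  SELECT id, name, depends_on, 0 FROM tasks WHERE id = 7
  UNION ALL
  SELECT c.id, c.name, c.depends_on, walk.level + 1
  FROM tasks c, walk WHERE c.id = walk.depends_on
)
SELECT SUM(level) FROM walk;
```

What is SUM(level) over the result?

6

Base: id=7 (upload), depends_on=3, level 0.
Iteration 1: join on id=3 -> fetch (id 3, depends_on=2, level 1).
Iteration 2: join on id=2 -> verify (id 2, depends_on=1, level 2).
Iteration 3: join on id=1 -> scan (id 1, depends_on=NULL, level 3).
Iteration 4: depends_on is NULL; no match; recursion stops.
SUM(level) = 0 + 1 + 2 + 3 = 6.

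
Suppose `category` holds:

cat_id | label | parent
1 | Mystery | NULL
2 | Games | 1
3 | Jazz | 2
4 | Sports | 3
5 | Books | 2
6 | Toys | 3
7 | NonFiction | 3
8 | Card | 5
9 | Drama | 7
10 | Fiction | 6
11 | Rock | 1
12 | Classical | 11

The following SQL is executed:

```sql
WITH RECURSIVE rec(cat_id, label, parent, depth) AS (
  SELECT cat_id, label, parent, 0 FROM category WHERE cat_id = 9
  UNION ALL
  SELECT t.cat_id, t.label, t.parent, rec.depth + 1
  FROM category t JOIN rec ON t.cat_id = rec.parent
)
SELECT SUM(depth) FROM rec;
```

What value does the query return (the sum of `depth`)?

Base: cat_id=9 (Drama), parent=7, depth 0.
Iteration 1: join on cat_id=7 -> NonFiction (id 7, parent=3, depth 1).
Iteration 2: join on cat_id=3 -> Jazz (id 3, parent=2, depth 2).
Iteration 3: join on cat_id=2 -> Games (id 2, parent=1, depth 3).
Iteration 4: join on cat_id=1 -> Mystery (id 1, parent=NULL, depth 4).
Iteration 5: parent is NULL; no match; recursion stops.
SUM(depth) = 0 + 1 + 2 + 3 + 4 = 10.

10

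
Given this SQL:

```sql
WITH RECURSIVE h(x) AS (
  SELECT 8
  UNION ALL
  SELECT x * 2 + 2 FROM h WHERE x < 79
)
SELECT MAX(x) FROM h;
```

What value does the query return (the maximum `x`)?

Base: x=8.
Iteration 1: 8 < 79 holds -> x = 8 * 2 + 2 = 18.
Iteration 2: 18 < 79 holds -> x = 18 * 2 + 2 = 38.
Iteration 3: 38 < 79 holds -> x = 38 * 2 + 2 = 78.
Iteration 4: 78 < 79 holds -> x = 78 * 2 + 2 = 158.
Iteration 5: 158 < 79 fails; recursion stops.
x values: 8, 18, 38, 78, 158; the maximum is 158.

158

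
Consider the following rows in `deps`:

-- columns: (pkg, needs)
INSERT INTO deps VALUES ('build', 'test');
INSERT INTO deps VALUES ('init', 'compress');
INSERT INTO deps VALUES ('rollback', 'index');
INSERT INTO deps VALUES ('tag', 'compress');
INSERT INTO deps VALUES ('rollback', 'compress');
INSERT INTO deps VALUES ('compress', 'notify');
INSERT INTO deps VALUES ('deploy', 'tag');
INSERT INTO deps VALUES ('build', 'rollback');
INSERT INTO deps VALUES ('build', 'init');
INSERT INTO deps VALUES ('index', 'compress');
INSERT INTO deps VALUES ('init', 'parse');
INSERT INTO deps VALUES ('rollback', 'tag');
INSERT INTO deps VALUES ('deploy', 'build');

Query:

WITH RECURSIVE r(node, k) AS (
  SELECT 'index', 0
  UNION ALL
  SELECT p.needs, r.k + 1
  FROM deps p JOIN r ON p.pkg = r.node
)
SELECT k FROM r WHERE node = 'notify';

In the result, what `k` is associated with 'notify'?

2

Base: (index, k=0).
Iteration 1: edges from {index} -> (compress, k=1).
Iteration 2: edges from {compress} -> (notify, k=2).
Iteration 3: no outgoing edges from {notify}; recursion stops.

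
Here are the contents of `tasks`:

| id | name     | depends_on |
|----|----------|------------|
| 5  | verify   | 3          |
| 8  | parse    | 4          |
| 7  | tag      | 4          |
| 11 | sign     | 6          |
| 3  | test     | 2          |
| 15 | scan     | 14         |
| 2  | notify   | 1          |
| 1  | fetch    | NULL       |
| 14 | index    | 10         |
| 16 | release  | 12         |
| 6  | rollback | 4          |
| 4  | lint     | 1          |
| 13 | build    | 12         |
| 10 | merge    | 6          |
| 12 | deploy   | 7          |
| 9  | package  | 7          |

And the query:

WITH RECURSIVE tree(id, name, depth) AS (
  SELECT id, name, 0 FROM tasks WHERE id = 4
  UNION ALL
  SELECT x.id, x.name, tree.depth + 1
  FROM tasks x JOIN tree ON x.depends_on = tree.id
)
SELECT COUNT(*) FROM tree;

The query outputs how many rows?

12

Base: id=4 (lint) at depth 0.
Iteration 1: rows with depends_on in {4} -> rollback (id 6, depth 1), tag (id 7, depth 1), parse (id 8, depth 1).
Iteration 2: rows with depends_on in {6,7,8} -> package (id 9, depth 2), merge (id 10, depth 2), sign (id 11, depth 2), deploy (id 12, depth 2).
Iteration 3: rows with depends_on in {9,10,11,12} -> build (id 13, depth 3), index (id 14, depth 3), release (id 16, depth 3).
Iteration 4: rows with depends_on in {13,14,16} -> scan (id 15, depth 4).
Iteration 5: no rows with depends_on in {15}; recursion stops.
Total rows emitted: 12.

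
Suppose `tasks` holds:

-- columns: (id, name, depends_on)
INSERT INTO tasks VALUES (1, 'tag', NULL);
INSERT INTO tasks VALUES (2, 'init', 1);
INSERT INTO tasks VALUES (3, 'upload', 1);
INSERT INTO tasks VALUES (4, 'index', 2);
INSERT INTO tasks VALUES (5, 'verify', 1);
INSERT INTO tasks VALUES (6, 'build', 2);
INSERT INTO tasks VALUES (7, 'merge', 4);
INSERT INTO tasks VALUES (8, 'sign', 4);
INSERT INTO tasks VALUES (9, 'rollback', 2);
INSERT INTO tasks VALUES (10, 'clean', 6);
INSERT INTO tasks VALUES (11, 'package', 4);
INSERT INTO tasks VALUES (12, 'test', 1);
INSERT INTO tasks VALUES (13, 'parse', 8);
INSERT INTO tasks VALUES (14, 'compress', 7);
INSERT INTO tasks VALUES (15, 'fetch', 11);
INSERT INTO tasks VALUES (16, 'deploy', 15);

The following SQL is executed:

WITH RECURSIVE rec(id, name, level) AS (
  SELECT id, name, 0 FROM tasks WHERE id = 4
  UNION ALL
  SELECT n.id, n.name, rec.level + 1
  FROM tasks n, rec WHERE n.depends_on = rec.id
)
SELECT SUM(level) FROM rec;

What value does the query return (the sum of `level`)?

12

Base: id=4 (index) at level 0.
Iteration 1: rows with depends_on in {4} -> merge (id 7, level 1), sign (id 8, level 1), package (id 11, level 1).
Iteration 2: rows with depends_on in {7,8,11} -> parse (id 13, level 2), compress (id 14, level 2), fetch (id 15, level 2).
Iteration 3: rows with depends_on in {13,14,15} -> deploy (id 16, level 3).
Iteration 4: no rows with depends_on in {16}; recursion stops.
SUM(level) = 0 + 1 + 1 + 1 + 2 + 2 + 2 + 3 = 12.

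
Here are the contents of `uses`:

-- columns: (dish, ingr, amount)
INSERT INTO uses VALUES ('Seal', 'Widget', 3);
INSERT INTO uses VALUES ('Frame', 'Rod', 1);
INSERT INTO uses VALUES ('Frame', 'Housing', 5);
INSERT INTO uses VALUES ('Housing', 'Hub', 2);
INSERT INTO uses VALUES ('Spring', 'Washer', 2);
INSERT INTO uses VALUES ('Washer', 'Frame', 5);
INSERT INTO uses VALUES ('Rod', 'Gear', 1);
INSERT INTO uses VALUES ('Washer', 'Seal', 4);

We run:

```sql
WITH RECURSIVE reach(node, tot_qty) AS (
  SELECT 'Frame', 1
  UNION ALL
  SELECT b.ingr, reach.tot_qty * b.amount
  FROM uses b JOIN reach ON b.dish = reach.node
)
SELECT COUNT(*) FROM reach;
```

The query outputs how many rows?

5

Base: (Frame, tot_qty=1).
Iteration 1: components of {Frame} -> Housing = 1*5 = 5, Rod = 1*1 = 1.
Iteration 2: components of {Housing,Rod} -> Gear = 1*1 = 1, Hub = 5*2 = 10.
Iteration 3: no further components; recursion stops.
Total rows emitted: 5.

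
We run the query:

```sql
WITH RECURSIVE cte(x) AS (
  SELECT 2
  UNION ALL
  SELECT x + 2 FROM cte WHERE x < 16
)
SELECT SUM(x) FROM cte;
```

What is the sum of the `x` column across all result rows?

72

Base: x=2.
Iteration 1: 2 < 16 holds -> x = 2 + 2 = 4.
Iteration 2: 4 < 16 holds -> x = 4 + 2 = 6.
Iteration 3: 6 < 16 holds -> x = 6 + 2 = 8.
Iteration 4: 8 < 16 holds -> x = 8 + 2 = 10.
Iteration 5: 10 < 16 holds -> x = 10 + 2 = 12.
Iteration 6: 12 < 16 holds -> x = 12 + 2 = 14.
Iteration 7: 14 < 16 holds -> x = 14 + 2 = 16.
Iteration 8: 16 < 16 fails; recursion stops.
SUM(x) = 2 + 4 + 6 + 8 + 10 + 12 + 14 + 16 = 72.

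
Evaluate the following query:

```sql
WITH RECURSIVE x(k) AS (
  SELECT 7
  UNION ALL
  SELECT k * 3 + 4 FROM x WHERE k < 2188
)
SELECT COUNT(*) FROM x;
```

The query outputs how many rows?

Base: k=7.
Iteration 1: 7 < 2188 holds -> k = 7 * 3 + 4 = 25.
Iteration 2: 25 < 2188 holds -> k = 25 * 3 + 4 = 79.
Iteration 3: 79 < 2188 holds -> k = 79 * 3 + 4 = 241.
Iteration 4: 241 < 2188 holds -> k = 241 * 3 + 4 = 727.
Iteration 5: 727 < 2188 holds -> k = 727 * 3 + 4 = 2185.
Iteration 6: 2185 < 2188 holds -> k = 2185 * 3 + 4 = 6559.
Iteration 7: 6559 < 2188 fails; recursion stops.
Total rows emitted: 7.

7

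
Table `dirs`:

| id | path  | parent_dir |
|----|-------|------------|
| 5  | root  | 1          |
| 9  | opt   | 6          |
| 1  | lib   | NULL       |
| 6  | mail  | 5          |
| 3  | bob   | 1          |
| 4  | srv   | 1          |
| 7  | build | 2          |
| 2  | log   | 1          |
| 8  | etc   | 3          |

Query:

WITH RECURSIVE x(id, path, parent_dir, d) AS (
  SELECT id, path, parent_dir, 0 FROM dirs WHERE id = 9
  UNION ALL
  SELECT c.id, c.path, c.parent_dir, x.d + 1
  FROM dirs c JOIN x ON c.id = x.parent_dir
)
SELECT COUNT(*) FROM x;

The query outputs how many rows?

Base: id=9 (opt), parent_dir=6, d 0.
Iteration 1: join on id=6 -> mail (id 6, parent_dir=5, d 1).
Iteration 2: join on id=5 -> root (id 5, parent_dir=1, d 2).
Iteration 3: join on id=1 -> lib (id 1, parent_dir=NULL, d 3).
Iteration 4: parent_dir is NULL; no match; recursion stops.
Total rows emitted: 4.

4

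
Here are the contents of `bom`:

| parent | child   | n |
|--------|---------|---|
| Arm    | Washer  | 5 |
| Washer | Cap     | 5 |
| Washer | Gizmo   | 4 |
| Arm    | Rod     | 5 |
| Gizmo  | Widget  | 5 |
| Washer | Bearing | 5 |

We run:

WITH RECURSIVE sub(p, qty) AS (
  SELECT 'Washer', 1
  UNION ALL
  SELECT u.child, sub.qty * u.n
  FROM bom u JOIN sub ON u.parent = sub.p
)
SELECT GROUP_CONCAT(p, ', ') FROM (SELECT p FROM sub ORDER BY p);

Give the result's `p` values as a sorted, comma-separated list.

Base: (Washer, qty=1).
Iteration 1: components of {Washer} -> Bearing = 1*5 = 5, Cap = 1*5 = 5, Gizmo = 1*4 = 4.
Iteration 2: components of {Bearing,Cap,Gizmo} -> Widget = 4*5 = 20.
Iteration 3: no further components; recursion stops.

Bearing, Cap, Gizmo, Washer, Widget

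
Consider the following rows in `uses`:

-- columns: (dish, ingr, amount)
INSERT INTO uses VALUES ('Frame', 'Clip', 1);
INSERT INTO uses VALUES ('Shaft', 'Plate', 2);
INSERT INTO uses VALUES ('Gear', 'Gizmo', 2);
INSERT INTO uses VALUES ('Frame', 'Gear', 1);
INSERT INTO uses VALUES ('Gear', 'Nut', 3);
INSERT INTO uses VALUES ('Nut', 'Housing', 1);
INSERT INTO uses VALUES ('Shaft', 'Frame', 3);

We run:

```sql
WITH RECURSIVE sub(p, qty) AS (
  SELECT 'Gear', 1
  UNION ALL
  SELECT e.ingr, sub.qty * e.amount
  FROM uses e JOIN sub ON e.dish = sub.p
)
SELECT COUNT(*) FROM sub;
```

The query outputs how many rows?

4

Base: (Gear, qty=1).
Iteration 1: components of {Gear} -> Gizmo = 1*2 = 2, Nut = 1*3 = 3.
Iteration 2: components of {Gizmo,Nut} -> Housing = 3*1 = 3.
Iteration 3: no further components; recursion stops.
Total rows emitted: 4.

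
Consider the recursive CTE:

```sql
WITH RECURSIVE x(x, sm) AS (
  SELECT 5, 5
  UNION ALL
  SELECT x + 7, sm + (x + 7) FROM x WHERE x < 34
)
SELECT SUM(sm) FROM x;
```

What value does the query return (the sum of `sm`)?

Base: x=5, sm=5.
Iteration 1: 5 < 34 holds -> x = 5 + 7 = 12, sm = 5 + 12 = 17.
Iteration 2: 12 < 34 holds -> x = 12 + 7 = 19, sm = 17 + 19 = 36.
Iteration 3: 19 < 34 holds -> x = 19 + 7 = 26, sm = 36 + 26 = 62.
Iteration 4: 26 < 34 holds -> x = 26 + 7 = 33, sm = 62 + 33 = 95.
Iteration 5: 33 < 34 holds -> x = 33 + 7 = 40, sm = 95 + 40 = 135.
Iteration 6: 40 < 34 fails; recursion stops.
SUM(sm) = 5 + 17 + 36 + 62 + 95 + 135 = 350.

350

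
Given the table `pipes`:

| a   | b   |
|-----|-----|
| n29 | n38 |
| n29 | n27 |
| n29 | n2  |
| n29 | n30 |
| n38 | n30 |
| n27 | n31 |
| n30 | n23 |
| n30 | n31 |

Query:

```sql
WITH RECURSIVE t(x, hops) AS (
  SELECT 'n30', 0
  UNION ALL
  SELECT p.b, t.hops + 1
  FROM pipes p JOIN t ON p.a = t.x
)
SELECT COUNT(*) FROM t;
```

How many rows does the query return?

Base: (n30, hops=0).
Iteration 1: edges from {n30} -> (n23, hops=1), (n31, hops=1).
Iteration 2: no outgoing edges from {n23,n31}; recursion stops.
Total rows emitted: 3.

3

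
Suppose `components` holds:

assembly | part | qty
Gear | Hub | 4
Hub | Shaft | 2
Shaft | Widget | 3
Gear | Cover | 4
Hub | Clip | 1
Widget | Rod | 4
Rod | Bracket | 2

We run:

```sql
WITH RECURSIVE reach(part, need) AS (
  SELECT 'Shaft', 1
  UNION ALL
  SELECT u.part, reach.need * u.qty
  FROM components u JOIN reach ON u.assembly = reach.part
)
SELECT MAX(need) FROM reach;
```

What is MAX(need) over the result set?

Base: (Shaft, need=1).
Iteration 1: components of {Shaft} -> Widget = 1*3 = 3.
Iteration 2: components of {Widget} -> Rod = 3*4 = 12.
Iteration 3: components of {Rod} -> Bracket = 12*2 = 24.
Iteration 4: no further components; recursion stops.
need values: 1, 3, 12, 24; the maximum is 24.

24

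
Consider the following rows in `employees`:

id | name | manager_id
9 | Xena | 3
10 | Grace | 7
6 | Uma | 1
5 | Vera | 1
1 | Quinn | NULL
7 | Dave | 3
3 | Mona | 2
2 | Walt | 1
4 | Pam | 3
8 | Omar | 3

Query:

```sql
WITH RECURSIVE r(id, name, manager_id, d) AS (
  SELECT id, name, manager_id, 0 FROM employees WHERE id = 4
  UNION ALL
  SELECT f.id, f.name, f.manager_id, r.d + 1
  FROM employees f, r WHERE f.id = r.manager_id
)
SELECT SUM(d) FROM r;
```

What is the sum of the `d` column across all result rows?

Base: id=4 (Pam), manager_id=3, d 0.
Iteration 1: join on id=3 -> Mona (id 3, manager_id=2, d 1).
Iteration 2: join on id=2 -> Walt (id 2, manager_id=1, d 2).
Iteration 3: join on id=1 -> Quinn (id 1, manager_id=NULL, d 3).
Iteration 4: manager_id is NULL; no match; recursion stops.
SUM(d) = 0 + 1 + 2 + 3 = 6.

6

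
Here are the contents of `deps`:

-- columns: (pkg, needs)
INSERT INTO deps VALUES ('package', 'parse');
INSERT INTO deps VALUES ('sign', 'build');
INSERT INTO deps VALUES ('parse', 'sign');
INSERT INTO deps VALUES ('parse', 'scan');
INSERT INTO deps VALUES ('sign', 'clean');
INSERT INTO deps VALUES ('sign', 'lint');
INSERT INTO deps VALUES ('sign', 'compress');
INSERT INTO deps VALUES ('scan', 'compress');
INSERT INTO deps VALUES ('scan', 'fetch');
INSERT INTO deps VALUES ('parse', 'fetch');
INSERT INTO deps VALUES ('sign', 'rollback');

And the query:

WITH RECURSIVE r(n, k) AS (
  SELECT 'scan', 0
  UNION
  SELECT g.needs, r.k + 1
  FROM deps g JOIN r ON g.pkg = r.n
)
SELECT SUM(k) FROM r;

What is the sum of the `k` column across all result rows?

Base: (scan, k=0).
Iteration 1: edges from {scan} -> (compress, k=1), (fetch, k=1).
Iteration 2: no outgoing edges from {compress,fetch}; recursion stops.
SUM(k) = 0 + 1 + 1 = 2.

2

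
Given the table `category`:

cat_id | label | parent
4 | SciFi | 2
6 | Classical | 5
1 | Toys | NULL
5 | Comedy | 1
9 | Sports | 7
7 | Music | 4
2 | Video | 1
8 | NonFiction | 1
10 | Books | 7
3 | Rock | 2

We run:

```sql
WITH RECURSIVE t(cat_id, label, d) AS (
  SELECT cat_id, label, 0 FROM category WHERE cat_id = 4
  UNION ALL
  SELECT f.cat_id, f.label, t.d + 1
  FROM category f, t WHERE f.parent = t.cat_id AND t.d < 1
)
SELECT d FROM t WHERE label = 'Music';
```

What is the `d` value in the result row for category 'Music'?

1

Base: cat_id=4 (SciFi) at d 0.
Iteration 1: rows with parent in {4} -> Music (id 7, d 1).
Iteration 2: d < 1 fails for all current rows; recursion stops.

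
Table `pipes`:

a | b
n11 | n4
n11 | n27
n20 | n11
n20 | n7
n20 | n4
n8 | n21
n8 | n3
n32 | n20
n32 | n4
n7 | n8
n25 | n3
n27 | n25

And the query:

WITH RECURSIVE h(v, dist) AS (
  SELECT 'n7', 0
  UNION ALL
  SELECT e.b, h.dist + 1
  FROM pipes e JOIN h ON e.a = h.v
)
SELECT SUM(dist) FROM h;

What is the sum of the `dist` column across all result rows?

Base: (n7, dist=0).
Iteration 1: edges from {n7} -> (n8, dist=1).
Iteration 2: edges from {n8} -> (n21, dist=2), (n3, dist=2).
Iteration 3: no outgoing edges from {n21,n3}; recursion stops.
SUM(dist) = 0 + 1 + 2 + 2 = 5.

5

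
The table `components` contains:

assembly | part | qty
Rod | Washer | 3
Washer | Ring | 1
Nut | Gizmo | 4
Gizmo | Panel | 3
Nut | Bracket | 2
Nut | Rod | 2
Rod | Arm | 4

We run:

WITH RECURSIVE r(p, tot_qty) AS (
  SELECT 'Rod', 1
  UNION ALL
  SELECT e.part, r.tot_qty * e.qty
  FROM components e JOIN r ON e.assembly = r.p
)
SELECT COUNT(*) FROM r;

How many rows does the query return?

4

Base: (Rod, tot_qty=1).
Iteration 1: components of {Rod} -> Arm = 1*4 = 4, Washer = 1*3 = 3.
Iteration 2: components of {Arm,Washer} -> Ring = 3*1 = 3.
Iteration 3: no further components; recursion stops.
Total rows emitted: 4.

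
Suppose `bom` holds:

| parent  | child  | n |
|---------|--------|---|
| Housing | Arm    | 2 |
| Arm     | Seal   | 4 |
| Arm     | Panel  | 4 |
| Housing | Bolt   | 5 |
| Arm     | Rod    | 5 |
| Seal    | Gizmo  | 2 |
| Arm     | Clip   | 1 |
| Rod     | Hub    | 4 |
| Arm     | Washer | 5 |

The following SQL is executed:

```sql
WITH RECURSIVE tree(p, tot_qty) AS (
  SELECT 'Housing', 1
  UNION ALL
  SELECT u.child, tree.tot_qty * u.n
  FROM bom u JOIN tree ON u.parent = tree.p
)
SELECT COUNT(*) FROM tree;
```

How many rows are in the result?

Base: (Housing, tot_qty=1).
Iteration 1: components of {Housing} -> Arm = 1*2 = 2, Bolt = 1*5 = 5.
Iteration 2: components of {Arm,Bolt} -> Clip = 2*1 = 2, Panel = 2*4 = 8, Rod = 2*5 = 10, Seal = 2*4 = 8, Washer = 2*5 = 10.
Iteration 3: components of {Clip,Panel,Rod,Seal,Washer} -> Gizmo = 8*2 = 16, Hub = 10*4 = 40.
Iteration 4: no further components; recursion stops.
Total rows emitted: 10.

10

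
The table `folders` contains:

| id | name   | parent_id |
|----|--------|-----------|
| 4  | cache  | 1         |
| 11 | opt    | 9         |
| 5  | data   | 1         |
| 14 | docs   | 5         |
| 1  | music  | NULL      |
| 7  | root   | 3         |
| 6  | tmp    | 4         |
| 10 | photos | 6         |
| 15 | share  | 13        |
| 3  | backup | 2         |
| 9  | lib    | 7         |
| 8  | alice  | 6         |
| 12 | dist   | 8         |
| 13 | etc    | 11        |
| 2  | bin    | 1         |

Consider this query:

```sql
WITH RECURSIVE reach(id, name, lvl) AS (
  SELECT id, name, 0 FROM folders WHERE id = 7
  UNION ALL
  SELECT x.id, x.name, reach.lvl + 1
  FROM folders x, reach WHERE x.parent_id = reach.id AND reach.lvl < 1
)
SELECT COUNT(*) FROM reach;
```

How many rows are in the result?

Base: id=7 (root) at lvl 0.
Iteration 1: rows with parent_id in {7} -> lib (id 9, lvl 1).
Iteration 2: lvl < 1 fails for all current rows; recursion stops.
Total rows emitted: 2.

2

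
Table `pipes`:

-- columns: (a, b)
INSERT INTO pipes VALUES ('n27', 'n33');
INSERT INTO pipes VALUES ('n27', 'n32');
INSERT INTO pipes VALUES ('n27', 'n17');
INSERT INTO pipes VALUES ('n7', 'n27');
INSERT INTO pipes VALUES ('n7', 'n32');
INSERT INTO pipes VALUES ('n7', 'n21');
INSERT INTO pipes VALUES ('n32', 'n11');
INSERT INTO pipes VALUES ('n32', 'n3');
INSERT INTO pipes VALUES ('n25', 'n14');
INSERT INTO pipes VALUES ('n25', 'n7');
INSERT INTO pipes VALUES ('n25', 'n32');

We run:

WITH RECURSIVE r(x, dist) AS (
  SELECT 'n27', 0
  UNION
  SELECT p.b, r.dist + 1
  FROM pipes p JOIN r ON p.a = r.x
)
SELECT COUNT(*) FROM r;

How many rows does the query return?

Base: (n27, dist=0).
Iteration 1: edges from {n27} -> (n17, dist=1), (n32, dist=1), (n33, dist=1).
Iteration 2: edges from {n17,n32,n33} -> (n11, dist=2), (n3, dist=2).
Iteration 3: no outgoing edges from {n11,n3}; recursion stops.
Total rows emitted: 6.

6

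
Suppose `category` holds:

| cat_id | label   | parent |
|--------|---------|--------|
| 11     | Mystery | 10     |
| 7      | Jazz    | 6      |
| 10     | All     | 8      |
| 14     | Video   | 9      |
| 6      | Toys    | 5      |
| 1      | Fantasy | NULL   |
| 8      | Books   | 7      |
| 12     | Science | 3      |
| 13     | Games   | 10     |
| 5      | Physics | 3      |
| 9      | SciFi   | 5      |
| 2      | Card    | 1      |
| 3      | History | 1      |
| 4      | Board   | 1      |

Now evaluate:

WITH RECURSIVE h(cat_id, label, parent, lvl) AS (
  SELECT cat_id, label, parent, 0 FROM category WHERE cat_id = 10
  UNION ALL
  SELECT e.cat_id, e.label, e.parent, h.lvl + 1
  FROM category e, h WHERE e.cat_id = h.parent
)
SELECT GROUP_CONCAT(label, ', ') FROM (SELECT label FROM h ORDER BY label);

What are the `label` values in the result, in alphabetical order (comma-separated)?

All, Books, Fantasy, History, Jazz, Physics, Toys

Base: cat_id=10 (All), parent=8, lvl 0.
Iteration 1: join on cat_id=8 -> Books (id 8, parent=7, lvl 1).
Iteration 2: join on cat_id=7 -> Jazz (id 7, parent=6, lvl 2).
Iteration 3: join on cat_id=6 -> Toys (id 6, parent=5, lvl 3).
Iteration 4: join on cat_id=5 -> Physics (id 5, parent=3, lvl 4).
Iteration 5: join on cat_id=3 -> History (id 3, parent=1, lvl 5).
Iteration 6: join on cat_id=1 -> Fantasy (id 1, parent=NULL, lvl 6).
Iteration 7: parent is NULL; no match; recursion stops.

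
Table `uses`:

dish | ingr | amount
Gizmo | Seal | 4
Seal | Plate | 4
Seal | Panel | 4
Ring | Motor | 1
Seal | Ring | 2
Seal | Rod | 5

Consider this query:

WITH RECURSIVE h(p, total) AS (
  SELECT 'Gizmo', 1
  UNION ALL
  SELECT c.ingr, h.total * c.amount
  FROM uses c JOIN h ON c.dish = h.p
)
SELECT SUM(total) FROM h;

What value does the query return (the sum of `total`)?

73

Base: (Gizmo, total=1).
Iteration 1: components of {Gizmo} -> Seal = 1*4 = 4.
Iteration 2: components of {Seal} -> Panel = 4*4 = 16, Plate = 4*4 = 16, Ring = 4*2 = 8, Rod = 4*5 = 20.
Iteration 3: components of {Panel,Plate,Ring,Rod} -> Motor = 8*1 = 8.
Iteration 4: no further components; recursion stops.
SUM(total) = 1 + 4 + 16 + 16 + 20 + 8 + 8 = 73.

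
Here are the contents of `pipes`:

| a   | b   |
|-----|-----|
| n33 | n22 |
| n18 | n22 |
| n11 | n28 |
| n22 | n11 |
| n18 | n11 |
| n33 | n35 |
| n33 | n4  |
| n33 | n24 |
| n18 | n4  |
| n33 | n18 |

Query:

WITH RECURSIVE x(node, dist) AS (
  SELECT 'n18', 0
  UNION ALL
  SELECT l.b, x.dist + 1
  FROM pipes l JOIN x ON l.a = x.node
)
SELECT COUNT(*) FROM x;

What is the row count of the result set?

7

Base: (n18, dist=0).
Iteration 1: edges from {n18} -> (n11, dist=1), (n22, dist=1), (n4, dist=1).
Iteration 2: edges from {n11,n22,n4} -> (n11, dist=2), (n28, dist=2).
Iteration 3: edges from {n11,n28} -> (n28, dist=3).
Iteration 4: no outgoing edges from {n28}; recursion stops.
Total rows emitted: 7.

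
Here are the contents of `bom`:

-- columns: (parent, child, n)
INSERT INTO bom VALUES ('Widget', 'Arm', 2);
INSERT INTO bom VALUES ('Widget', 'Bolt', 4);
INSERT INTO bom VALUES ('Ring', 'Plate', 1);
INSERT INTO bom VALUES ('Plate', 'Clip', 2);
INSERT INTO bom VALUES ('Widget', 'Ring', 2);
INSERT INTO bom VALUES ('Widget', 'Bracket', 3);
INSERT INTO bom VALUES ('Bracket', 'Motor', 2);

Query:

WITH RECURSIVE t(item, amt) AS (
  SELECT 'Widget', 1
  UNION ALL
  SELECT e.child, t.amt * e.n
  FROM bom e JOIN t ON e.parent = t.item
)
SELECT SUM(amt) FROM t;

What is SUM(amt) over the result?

Base: (Widget, amt=1).
Iteration 1: components of {Widget} -> Arm = 1*2 = 2, Bolt = 1*4 = 4, Bracket = 1*3 = 3, Ring = 1*2 = 2.
Iteration 2: components of {Arm,Bolt,Bracket,Ring} -> Motor = 3*2 = 6, Plate = 2*1 = 2.
Iteration 3: components of {Motor,Plate} -> Clip = 2*2 = 4.
Iteration 4: no further components; recursion stops.
SUM(amt) = 1 + 4 + 2 + 2 + 3 + 2 + 6 + 4 = 24.

24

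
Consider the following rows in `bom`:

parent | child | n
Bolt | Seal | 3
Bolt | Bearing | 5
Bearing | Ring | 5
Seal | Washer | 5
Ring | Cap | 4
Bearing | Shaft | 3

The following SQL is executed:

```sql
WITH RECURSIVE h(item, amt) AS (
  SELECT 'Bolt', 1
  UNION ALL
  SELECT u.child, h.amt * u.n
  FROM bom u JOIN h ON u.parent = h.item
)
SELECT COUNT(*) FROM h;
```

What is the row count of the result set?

7

Base: (Bolt, amt=1).
Iteration 1: components of {Bolt} -> Bearing = 1*5 = 5, Seal = 1*3 = 3.
Iteration 2: components of {Bearing,Seal} -> Ring = 5*5 = 25, Shaft = 5*3 = 15, Washer = 3*5 = 15.
Iteration 3: components of {Ring,Shaft,Washer} -> Cap = 25*4 = 100.
Iteration 4: no further components; recursion stops.
Total rows emitted: 7.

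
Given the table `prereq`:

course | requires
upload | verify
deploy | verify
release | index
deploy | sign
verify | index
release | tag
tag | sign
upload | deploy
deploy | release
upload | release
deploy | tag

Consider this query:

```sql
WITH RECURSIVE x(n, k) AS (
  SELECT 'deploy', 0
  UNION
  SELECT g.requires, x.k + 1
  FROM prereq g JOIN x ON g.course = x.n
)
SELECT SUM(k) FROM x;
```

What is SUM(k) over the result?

Base: (deploy, k=0).
Iteration 1: edges from {deploy} -> (release, k=1), (sign, k=1), (tag, k=1), (verify, k=1).
Iteration 2: edges from {release,sign,tag,verify} -> (index, k=2), (sign, k=2), (tag, k=2). [UNION drops 1 duplicate row(s)]
Iteration 3: edges from {index,sign,tag} -> (sign, k=3).
Iteration 4: no outgoing edges from {sign}; recursion stops.
SUM(k) = 0 + 1 + 1 + 1 + 1 + 2 + 2 + 2 + 3 = 13.

13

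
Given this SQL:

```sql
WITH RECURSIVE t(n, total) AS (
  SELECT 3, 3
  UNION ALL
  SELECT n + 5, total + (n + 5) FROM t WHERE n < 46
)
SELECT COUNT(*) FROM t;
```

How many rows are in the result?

10

Base: n=3, total=3.
Iteration 1: 3 < 46 holds -> n = 3 + 5 = 8, total = 3 + 8 = 11.
Iteration 2: 8 < 46 holds -> n = 8 + 5 = 13, total = 11 + 13 = 24.
Iteration 3: 13 < 46 holds -> n = 13 + 5 = 18, total = 24 + 18 = 42.
Iteration 4: 18 < 46 holds -> n = 18 + 5 = 23, total = 42 + 23 = 65.
Iteration 5: 23 < 46 holds -> n = 23 + 5 = 28, total = 65 + 28 = 93.
Iteration 6: 28 < 46 holds -> n = 28 + 5 = 33, total = 93 + 33 = 126.
Iteration 7: 33 < 46 holds -> n = 33 + 5 = 38, total = 126 + 38 = 164.
Iteration 8: 38 < 46 holds -> n = 38 + 5 = 43, total = 164 + 43 = 207.
Iteration 9: 43 < 46 holds -> n = 43 + 5 = 48, total = 207 + 48 = 255.
Iteration 10: 48 < 46 fails; recursion stops.
Total rows emitted: 10.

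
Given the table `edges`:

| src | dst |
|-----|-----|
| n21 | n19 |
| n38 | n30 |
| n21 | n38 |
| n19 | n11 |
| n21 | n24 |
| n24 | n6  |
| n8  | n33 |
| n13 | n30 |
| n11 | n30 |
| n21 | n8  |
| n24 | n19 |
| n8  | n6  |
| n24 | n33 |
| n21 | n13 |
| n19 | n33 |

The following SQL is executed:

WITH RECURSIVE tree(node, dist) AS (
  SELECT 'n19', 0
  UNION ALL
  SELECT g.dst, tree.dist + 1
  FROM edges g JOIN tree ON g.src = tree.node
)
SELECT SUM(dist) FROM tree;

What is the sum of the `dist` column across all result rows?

Base: (n19, dist=0).
Iteration 1: edges from {n19} -> (n11, dist=1), (n33, dist=1).
Iteration 2: edges from {n11,n33} -> (n30, dist=2).
Iteration 3: no outgoing edges from {n30}; recursion stops.
SUM(dist) = 0 + 1 + 1 + 2 = 4.

4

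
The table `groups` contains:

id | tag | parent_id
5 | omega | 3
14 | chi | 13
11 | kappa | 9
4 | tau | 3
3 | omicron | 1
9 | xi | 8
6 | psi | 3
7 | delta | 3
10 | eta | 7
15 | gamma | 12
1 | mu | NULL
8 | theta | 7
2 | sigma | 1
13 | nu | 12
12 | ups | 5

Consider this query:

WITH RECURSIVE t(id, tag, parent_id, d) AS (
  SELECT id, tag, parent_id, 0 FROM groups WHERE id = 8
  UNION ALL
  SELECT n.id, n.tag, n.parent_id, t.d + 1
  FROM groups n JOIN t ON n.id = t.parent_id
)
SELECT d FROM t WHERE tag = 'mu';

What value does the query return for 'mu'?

Base: id=8 (theta), parent_id=7, d 0.
Iteration 1: join on id=7 -> delta (id 7, parent_id=3, d 1).
Iteration 2: join on id=3 -> omicron (id 3, parent_id=1, d 2).
Iteration 3: join on id=1 -> mu (id 1, parent_id=NULL, d 3).
Iteration 4: parent_id is NULL; no match; recursion stops.

3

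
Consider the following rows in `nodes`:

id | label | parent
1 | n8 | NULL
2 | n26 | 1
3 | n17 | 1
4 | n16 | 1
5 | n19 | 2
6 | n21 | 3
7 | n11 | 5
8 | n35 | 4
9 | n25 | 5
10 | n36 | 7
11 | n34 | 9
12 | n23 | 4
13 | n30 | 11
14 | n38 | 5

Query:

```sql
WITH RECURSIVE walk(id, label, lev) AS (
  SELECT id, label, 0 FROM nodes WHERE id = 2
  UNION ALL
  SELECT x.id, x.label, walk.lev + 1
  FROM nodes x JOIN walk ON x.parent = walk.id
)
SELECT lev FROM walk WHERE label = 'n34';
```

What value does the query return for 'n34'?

3

Base: id=2 (n26) at lev 0.
Iteration 1: rows with parent in {2} -> n19 (id 5, lev 1).
Iteration 2: rows with parent in {5} -> n11 (id 7, lev 2), n25 (id 9, lev 2), n38 (id 14, lev 2).
Iteration 3: rows with parent in {7,9,14} -> n36 (id 10, lev 3), n34 (id 11, lev 3).
Iteration 4: rows with parent in {10,11} -> n30 (id 13, lev 4).
Iteration 5: no rows with parent in {13}; recursion stops.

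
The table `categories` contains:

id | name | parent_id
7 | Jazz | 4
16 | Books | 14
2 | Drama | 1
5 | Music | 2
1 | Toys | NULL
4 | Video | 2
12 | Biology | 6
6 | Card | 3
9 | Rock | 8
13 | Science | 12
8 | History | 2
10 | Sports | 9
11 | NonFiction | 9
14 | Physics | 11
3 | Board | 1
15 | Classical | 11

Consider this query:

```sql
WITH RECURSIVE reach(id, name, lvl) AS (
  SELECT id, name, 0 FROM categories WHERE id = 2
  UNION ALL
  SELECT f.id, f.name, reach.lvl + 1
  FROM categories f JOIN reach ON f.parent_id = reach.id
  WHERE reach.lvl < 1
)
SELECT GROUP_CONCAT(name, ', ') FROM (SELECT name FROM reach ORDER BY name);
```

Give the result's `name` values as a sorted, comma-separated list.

Drama, History, Music, Video

Base: id=2 (Drama) at lvl 0.
Iteration 1: rows with parent_id in {2} -> Video (id 4, lvl 1), Music (id 5, lvl 1), History (id 8, lvl 1).
Iteration 2: lvl < 1 fails for all current rows; recursion stops.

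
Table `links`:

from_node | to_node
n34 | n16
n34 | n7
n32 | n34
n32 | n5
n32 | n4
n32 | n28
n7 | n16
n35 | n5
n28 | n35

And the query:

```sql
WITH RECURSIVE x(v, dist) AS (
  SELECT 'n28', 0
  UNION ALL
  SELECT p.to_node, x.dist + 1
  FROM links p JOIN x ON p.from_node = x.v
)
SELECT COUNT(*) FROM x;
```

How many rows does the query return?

3

Base: (n28, dist=0).
Iteration 1: edges from {n28} -> (n35, dist=1).
Iteration 2: edges from {n35} -> (n5, dist=2).
Iteration 3: no outgoing edges from {n5}; recursion stops.
Total rows emitted: 3.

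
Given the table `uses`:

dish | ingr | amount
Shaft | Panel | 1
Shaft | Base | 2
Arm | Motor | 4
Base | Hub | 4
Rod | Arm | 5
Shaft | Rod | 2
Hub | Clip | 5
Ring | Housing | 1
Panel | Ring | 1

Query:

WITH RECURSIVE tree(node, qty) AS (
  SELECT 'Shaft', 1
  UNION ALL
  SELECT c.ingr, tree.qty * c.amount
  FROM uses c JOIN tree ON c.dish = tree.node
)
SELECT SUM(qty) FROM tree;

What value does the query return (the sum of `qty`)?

106

Base: (Shaft, qty=1).
Iteration 1: components of {Shaft} -> Base = 1*2 = 2, Panel = 1*1 = 1, Rod = 1*2 = 2.
Iteration 2: components of {Base,Panel,Rod} -> Arm = 2*5 = 10, Hub = 2*4 = 8, Ring = 1*1 = 1.
Iteration 3: components of {Arm,Hub,Ring} -> Clip = 8*5 = 40, Housing = 1*1 = 1, Motor = 10*4 = 40.
Iteration 4: no further components; recursion stops.
SUM(qty) = 1 + 2 + 2 + 1 + 10 + 8 + 1 + 40 + 40 + 1 = 106.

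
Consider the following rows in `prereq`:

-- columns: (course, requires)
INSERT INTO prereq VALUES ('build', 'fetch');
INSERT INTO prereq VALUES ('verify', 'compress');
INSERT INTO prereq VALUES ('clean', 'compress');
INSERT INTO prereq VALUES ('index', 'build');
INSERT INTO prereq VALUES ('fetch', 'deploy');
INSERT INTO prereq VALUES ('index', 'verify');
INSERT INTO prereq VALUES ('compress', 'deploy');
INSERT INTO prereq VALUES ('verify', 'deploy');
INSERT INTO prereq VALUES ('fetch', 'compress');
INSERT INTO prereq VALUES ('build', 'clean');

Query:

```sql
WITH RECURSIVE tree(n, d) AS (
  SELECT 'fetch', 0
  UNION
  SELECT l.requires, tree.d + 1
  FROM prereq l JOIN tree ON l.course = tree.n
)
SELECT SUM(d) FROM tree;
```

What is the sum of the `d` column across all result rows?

4

Base: (fetch, d=0).
Iteration 1: edges from {fetch} -> (compress, d=1), (deploy, d=1).
Iteration 2: edges from {compress,deploy} -> (deploy, d=2).
Iteration 3: no outgoing edges from {deploy}; recursion stops.
SUM(d) = 0 + 1 + 1 + 2 = 4.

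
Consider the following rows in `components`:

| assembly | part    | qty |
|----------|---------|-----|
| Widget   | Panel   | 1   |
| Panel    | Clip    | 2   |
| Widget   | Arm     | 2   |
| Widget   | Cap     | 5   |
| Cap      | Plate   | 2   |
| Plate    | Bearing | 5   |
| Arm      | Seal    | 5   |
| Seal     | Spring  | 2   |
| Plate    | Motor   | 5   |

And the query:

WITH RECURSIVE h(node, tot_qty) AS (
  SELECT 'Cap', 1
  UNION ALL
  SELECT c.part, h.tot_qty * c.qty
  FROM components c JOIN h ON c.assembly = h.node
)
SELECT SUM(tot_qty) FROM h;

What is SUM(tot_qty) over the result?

Base: (Cap, tot_qty=1).
Iteration 1: components of {Cap} -> Plate = 1*2 = 2.
Iteration 2: components of {Plate} -> Bearing = 2*5 = 10, Motor = 2*5 = 10.
Iteration 3: no further components; recursion stops.
SUM(tot_qty) = 1 + 2 + 10 + 10 = 23.

23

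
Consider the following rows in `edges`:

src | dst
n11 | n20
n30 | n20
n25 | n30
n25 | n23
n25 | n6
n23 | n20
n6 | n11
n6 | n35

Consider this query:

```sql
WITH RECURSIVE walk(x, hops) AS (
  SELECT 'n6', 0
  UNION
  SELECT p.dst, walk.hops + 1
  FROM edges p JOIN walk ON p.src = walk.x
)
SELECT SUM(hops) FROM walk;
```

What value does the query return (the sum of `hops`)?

Base: (n6, hops=0).
Iteration 1: edges from {n6} -> (n11, hops=1), (n35, hops=1).
Iteration 2: edges from {n11,n35} -> (n20, hops=2).
Iteration 3: no outgoing edges from {n20}; recursion stops.
SUM(hops) = 0 + 1 + 1 + 2 = 4.

4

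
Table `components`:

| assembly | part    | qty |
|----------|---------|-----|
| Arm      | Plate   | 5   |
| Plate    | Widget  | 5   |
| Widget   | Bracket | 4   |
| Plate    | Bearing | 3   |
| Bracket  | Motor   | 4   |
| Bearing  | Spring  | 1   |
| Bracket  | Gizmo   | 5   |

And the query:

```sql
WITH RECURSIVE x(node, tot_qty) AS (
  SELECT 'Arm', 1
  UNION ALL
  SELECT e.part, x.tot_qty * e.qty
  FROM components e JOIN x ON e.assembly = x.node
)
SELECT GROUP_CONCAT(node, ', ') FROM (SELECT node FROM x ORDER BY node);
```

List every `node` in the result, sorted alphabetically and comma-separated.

Base: (Arm, tot_qty=1).
Iteration 1: components of {Arm} -> Plate = 1*5 = 5.
Iteration 2: components of {Plate} -> Bearing = 5*3 = 15, Widget = 5*5 = 25.
Iteration 3: components of {Bearing,Widget} -> Bracket = 25*4 = 100, Spring = 15*1 = 15.
Iteration 4: components of {Bracket,Spring} -> Gizmo = 100*5 = 500, Motor = 100*4 = 400.
Iteration 5: no further components; recursion stops.

Arm, Bearing, Bracket, Gizmo, Motor, Plate, Spring, Widget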